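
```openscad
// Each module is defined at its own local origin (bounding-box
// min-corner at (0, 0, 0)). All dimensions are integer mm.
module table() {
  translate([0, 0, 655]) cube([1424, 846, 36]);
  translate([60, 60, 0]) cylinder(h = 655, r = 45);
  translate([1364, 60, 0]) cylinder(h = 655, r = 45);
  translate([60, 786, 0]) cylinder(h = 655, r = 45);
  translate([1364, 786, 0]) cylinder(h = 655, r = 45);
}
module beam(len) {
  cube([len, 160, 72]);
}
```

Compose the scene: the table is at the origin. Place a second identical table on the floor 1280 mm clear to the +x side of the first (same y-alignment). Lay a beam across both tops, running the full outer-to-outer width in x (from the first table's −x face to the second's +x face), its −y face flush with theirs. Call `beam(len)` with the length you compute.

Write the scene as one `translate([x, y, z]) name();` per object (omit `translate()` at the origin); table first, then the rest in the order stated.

table();
translate([2704, 0, 0]) table();
translate([0, 0, 691]) beam(4128);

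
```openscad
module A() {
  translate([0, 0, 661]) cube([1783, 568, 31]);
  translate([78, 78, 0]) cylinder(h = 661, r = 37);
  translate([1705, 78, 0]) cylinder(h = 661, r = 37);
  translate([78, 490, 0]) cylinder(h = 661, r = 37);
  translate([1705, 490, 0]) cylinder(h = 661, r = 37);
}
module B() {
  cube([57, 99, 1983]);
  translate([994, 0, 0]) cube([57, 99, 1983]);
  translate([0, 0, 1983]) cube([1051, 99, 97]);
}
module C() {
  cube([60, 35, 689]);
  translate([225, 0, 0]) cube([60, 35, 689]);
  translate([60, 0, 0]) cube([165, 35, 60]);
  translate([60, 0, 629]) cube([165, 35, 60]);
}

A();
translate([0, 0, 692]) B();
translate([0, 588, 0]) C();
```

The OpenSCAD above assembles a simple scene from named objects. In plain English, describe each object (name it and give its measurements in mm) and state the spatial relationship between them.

A is a table: top 1783 mm (x) × 568 mm (y), 31 mm thick, upper face at z = 692 mm, on four round legs of 74 mm diameter, each leg's bounding box inset 41 mm from the nearest pair of top edges, running from z = 0 to the bottom of the top.

B is a rectangular door frame: two vertical jambs of 57×99 mm section, 1983 mm tall, with a clear opening 937 mm wide between their inner faces. A header 97 mm tall and 99 mm deep lies on top of the jambs and spans the full outside width.

C is a picture frame with a 165×569 mm rectangular opening (x by z) and a uniform 60 mm border on every side. Frame depth is 35 mm along y. It is built from two vertical stiles running the full outside height and two horizontal rails spanning the gap between the stiles.

The door frame is on top of the table. The picture frame is on the floor beside the table on its +y side.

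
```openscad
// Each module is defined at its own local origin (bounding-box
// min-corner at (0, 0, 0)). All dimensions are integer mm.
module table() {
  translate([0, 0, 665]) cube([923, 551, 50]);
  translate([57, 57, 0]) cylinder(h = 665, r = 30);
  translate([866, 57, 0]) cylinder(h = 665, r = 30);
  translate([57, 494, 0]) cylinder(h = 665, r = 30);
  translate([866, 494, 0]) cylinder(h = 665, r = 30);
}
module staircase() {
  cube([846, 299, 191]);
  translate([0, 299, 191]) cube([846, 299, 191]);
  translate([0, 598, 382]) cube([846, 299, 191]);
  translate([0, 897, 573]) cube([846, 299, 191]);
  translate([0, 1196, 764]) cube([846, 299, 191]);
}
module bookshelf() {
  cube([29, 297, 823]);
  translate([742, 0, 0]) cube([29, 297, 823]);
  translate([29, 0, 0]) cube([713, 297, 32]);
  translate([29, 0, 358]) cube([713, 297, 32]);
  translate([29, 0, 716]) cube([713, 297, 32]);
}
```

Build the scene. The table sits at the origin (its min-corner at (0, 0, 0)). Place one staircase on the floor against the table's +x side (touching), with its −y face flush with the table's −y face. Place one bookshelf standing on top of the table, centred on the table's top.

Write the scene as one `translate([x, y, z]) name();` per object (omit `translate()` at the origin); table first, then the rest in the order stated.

table();
translate([923, 0, 0]) staircase();
translate([76, 127, 715]) bookshelf();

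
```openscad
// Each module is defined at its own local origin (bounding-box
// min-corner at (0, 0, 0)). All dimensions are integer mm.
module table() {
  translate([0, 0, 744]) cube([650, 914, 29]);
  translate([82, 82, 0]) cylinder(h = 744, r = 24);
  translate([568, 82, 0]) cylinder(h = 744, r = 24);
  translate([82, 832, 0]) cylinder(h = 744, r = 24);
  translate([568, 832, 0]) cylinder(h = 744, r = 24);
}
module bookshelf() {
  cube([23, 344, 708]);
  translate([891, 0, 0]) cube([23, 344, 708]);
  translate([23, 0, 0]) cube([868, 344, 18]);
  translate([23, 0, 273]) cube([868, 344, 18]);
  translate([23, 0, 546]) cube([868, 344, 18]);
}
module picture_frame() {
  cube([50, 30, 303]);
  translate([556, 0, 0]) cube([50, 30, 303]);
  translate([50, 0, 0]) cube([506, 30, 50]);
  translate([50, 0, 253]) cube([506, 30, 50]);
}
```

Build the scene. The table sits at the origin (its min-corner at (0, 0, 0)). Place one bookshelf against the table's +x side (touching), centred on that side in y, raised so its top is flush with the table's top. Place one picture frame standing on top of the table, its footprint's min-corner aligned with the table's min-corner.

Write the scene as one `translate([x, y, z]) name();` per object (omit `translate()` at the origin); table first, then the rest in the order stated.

table();
translate([650, 285, 65]) bookshelf();
translate([0, 0, 773]) picture_frame();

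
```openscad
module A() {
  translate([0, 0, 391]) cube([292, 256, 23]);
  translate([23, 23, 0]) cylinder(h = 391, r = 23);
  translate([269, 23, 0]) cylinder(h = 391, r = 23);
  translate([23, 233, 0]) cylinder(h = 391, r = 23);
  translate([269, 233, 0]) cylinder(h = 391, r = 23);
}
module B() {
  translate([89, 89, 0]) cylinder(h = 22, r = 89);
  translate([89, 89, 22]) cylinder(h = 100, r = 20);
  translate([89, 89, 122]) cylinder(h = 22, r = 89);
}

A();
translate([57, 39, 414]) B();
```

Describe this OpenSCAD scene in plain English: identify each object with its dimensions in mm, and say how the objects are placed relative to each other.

A is a four-legged stool. The seat is 292×256 mm, 23 mm thick, top at z = 414 mm. It stands on four round legs, each 46 mm in diameter, from z = 0 to the seat underside, each leg's axis is inset half a diameter from the nearest pair of seat edges (so the leg's bounding box is flush with the corner).

B is a spool: two coaxial disc flanges of radius 89 mm and thickness 22 mm, joined by a core cylinder of radius 20 mm and height 100 mm. The lower flange rests on z = 0 and the three cylinders share a vertical axis.

The spool is on top of the stool, centred.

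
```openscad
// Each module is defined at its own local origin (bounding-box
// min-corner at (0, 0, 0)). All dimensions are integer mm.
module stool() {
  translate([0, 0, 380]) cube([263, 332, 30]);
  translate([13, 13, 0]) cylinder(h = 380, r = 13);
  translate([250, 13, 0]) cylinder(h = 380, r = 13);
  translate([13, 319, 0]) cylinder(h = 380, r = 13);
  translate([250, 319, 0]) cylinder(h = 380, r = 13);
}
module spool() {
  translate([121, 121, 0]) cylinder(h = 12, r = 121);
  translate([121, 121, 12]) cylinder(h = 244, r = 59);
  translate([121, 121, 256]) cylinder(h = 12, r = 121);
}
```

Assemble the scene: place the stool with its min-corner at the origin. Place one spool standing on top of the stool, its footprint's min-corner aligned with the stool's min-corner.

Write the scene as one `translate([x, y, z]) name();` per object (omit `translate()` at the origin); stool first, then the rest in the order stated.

stool();
translate([0, 0, 410]) spool();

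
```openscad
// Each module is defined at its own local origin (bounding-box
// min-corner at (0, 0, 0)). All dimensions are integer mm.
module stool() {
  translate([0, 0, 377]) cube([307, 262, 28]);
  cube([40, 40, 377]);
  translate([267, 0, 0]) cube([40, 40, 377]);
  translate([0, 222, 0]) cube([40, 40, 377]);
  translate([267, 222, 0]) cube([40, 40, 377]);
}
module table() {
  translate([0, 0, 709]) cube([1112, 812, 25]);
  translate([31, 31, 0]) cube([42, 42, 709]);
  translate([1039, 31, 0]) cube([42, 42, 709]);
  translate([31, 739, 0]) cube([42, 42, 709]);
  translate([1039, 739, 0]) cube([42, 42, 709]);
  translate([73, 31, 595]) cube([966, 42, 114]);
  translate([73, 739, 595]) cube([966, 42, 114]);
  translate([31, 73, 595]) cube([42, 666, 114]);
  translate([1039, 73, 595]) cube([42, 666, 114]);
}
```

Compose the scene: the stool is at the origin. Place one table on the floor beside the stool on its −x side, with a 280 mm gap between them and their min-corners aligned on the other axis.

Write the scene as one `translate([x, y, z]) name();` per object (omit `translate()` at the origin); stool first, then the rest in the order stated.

stool();
translate([-1392, 0, 0]) table();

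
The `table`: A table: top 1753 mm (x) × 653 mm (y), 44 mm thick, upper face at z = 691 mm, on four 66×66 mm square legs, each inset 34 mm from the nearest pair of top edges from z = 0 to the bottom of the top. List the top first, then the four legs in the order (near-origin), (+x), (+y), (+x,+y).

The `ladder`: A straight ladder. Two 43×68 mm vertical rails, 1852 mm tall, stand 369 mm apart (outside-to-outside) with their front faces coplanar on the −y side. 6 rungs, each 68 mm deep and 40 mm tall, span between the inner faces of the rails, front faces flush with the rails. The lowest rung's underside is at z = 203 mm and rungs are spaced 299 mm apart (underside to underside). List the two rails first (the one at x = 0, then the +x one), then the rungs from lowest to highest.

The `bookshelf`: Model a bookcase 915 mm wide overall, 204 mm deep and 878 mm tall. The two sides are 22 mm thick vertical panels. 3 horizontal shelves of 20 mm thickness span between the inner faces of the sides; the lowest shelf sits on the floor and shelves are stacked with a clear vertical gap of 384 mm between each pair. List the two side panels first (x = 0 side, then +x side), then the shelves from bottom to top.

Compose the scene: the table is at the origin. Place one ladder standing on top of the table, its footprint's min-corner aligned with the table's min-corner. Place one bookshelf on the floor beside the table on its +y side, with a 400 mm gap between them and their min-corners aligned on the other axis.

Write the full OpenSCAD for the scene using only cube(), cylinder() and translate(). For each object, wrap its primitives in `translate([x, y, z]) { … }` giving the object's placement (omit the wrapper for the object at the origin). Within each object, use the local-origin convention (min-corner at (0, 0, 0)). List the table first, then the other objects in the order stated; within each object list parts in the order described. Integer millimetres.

translate([0, 0, 647]) cube([1753, 653, 44]);
translate([34, 34, 0]) cube([66, 66, 647]);
translate([1653, 34, 0]) cube([66, 66, 647]);
translate([34, 553, 0]) cube([66, 66, 647]);
translate([1653, 553, 0]) cube([66, 66, 647]);
translate([0, 0, 691]) {
  cube([43, 68, 1852]);
  translate([326, 0, 0]) cube([43, 68, 1852]);
  translate([43, 0, 203]) cube([283, 68, 40]);
  translate([43, 0, 502]) cube([283, 68, 40]);
  translate([43, 0, 801]) cube([283, 68, 40]);
  translate([43, 0, 1100]) cube([283, 68, 40]);
  translate([43, 0, 1399]) cube([283, 68, 40]);
  translate([43, 0, 1698]) cube([283, 68, 40]);
}
translate([0, 1053, 0]) {
  cube([22, 204, 878]);
  translate([893, 0, 0]) cube([22, 204, 878]);
  translate([22, 0, 0]) cube([871, 204, 20]);
  translate([22, 0, 404]) cube([871, 204, 20]);
  translate([22, 0, 808]) cube([871, 204, 20]);
}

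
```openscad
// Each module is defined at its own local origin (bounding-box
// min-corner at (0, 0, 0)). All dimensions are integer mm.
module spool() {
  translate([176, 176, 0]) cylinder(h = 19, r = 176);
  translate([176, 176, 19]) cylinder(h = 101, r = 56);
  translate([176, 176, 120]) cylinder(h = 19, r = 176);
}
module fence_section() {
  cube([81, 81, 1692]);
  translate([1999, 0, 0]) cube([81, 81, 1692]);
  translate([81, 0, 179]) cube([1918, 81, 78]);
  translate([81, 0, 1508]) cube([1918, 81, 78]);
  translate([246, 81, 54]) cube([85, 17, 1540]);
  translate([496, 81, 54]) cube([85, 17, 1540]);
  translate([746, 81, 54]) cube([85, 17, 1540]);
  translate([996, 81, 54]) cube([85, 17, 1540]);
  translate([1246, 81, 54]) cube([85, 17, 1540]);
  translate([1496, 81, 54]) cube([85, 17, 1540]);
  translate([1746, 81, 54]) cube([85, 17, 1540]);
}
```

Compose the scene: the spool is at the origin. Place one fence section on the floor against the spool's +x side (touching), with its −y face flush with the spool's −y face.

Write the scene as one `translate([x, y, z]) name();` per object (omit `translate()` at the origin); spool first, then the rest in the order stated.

spool();
translate([352, 0, 0]) fence_section();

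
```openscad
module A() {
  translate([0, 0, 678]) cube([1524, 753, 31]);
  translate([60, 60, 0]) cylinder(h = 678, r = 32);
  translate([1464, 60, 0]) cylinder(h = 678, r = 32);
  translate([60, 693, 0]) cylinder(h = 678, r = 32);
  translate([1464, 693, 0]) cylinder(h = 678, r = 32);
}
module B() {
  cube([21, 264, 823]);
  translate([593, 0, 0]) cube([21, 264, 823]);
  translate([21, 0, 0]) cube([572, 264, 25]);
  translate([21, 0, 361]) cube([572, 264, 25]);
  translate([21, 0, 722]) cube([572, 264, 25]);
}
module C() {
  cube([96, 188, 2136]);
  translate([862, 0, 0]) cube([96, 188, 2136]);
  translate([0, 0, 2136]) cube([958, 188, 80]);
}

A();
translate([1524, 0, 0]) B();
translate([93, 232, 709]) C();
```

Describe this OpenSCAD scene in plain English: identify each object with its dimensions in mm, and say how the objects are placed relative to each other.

A is a table with a 1524×753 mm rectangular top, 31 mm thick, top surface at z = 709 mm, supported by four round legs of 64 mm diameter, each leg's bounding box inset 28 mm from the nearest pair of top edges, running from the floor.

B is a bookshelf 614 mm wide overall, 264 mm deep and 823 mm tall. The two sides are 21 mm thick vertical panels. 3 horizontal shelves of 25 mm thickness span between the inner faces of the sides; the lowest shelf sits on the floor and shelves are stacked with a clear vertical gap of 336 mm between each pair.

C is a rectangular door frame: two vertical jambs of 96×188 mm section, 2136 mm tall, with a clear opening 766 mm wide between their inner faces. A header 80 mm tall and 188 mm deep lies on top of the jambs and spans the full outside width.

The bookshelf is against the table's +x side, with their −y faces flush. The door frame is on top of the table.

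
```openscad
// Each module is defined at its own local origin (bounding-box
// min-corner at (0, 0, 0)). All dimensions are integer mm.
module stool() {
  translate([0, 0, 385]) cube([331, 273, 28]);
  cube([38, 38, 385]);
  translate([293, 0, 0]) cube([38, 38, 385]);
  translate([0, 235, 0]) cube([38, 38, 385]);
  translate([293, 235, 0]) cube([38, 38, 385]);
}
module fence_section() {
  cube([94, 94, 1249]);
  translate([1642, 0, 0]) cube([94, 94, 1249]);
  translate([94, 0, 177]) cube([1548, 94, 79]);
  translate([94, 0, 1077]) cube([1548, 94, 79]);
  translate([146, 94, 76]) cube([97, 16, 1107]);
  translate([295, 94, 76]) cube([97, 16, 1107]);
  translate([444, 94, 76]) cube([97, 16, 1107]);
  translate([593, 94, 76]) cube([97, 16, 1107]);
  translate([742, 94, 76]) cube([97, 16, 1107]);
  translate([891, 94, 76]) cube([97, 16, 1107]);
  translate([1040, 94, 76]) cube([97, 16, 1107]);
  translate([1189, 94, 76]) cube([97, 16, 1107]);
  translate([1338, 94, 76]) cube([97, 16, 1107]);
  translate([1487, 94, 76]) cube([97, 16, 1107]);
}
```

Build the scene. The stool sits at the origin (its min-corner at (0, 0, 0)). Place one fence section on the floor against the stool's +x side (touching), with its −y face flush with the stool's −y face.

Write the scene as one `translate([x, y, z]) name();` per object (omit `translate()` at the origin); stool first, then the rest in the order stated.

stool();
translate([331, 0, 0]) fence_section();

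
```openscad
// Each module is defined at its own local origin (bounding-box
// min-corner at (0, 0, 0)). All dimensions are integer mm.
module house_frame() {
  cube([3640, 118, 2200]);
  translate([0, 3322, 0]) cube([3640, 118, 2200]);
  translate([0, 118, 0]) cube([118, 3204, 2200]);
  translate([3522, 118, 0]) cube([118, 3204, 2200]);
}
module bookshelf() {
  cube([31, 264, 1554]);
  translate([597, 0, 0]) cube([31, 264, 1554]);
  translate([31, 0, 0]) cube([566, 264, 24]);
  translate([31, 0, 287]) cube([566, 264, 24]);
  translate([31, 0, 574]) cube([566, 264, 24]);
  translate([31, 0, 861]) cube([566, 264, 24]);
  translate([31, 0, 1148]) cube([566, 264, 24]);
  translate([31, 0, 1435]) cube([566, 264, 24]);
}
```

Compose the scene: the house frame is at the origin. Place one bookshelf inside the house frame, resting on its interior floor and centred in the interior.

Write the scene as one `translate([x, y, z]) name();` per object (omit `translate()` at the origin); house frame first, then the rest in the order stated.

house_frame();
translate([1506, 1588, 0]) bookshelf();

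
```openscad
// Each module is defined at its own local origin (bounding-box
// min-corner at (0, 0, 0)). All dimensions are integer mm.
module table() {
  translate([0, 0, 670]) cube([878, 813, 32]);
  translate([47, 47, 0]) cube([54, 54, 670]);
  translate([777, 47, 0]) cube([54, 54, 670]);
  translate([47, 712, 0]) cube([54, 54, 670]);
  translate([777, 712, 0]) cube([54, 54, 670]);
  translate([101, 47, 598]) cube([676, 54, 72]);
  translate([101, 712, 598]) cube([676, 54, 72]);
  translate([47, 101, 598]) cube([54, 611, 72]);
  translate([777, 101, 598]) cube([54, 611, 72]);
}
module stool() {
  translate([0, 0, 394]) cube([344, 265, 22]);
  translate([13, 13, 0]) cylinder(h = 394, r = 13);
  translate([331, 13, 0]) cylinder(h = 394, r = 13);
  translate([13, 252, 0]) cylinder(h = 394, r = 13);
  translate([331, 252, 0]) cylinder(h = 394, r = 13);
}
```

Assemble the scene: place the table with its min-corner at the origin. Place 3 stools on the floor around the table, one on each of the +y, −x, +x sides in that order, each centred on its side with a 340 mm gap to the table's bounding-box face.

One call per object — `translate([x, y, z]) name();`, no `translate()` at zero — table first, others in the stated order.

table();
translate([267, 1153, 0]) stool();
translate([-684, 274, 0]) stool();
translate([1218, 274, 0]) stool();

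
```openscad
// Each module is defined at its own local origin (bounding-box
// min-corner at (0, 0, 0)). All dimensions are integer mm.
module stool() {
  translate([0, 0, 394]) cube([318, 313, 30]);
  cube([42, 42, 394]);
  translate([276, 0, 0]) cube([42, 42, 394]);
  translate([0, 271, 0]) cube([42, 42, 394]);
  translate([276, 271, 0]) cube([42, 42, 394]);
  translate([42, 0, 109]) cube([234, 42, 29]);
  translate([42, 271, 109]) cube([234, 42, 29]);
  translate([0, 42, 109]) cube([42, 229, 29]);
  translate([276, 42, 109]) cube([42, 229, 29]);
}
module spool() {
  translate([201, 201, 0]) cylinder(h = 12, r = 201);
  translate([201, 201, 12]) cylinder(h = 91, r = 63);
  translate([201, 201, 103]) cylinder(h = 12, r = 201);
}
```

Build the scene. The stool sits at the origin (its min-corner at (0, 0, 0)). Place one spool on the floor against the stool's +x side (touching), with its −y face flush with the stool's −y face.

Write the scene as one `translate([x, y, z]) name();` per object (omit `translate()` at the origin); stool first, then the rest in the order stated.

stool();
translate([318, 0, 0]) spool();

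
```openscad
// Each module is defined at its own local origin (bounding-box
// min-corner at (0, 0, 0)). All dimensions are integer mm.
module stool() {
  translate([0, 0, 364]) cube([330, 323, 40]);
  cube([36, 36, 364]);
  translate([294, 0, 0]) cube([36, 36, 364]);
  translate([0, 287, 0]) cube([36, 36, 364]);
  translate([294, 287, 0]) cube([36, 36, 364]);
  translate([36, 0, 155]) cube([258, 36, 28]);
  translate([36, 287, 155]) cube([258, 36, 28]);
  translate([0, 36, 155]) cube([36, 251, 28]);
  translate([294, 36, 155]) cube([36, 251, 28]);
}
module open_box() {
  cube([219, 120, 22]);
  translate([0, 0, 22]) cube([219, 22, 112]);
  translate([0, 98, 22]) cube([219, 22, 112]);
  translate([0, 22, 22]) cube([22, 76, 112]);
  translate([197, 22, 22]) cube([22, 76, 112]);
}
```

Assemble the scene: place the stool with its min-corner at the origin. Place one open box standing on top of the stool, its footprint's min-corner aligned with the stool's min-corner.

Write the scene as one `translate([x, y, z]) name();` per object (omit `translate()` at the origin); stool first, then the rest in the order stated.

stool();
translate([0, 0, 404]) open_box();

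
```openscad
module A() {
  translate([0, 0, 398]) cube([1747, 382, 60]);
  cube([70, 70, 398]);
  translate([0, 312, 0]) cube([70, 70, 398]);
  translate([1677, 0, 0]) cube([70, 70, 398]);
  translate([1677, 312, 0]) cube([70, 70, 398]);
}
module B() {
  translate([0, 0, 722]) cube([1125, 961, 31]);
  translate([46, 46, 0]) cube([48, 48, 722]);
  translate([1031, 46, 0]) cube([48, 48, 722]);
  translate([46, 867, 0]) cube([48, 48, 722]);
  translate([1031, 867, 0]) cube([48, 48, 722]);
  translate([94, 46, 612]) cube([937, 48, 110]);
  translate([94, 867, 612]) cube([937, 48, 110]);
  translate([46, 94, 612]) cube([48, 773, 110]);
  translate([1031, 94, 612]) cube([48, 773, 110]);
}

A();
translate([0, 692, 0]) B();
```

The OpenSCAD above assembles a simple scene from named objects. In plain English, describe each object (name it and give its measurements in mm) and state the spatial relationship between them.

A is a long wooden bench with a 1747 mm (x) × 382 mm (y) seat, 60 mm thick, its top surface 458 mm above the floor. Four 70 mm square legs at the seat corners, flush with the edges, run from z = 0 to the seat underside.

B is a table with a 1125×961 mm rectangular top, 31 mm thick, top surface at z = 753 mm, supported by four 48×48 mm square legs, each inset 46 mm from the nearest pair of top edges, running from the floor. Four apron rails, 48 mm thick and 110 mm tall, run between adjacent legs with their top edges flush with the underside of the top and their outer faces flush with the legs' outer faces.

The table is on the floor beside the bench on its +y side.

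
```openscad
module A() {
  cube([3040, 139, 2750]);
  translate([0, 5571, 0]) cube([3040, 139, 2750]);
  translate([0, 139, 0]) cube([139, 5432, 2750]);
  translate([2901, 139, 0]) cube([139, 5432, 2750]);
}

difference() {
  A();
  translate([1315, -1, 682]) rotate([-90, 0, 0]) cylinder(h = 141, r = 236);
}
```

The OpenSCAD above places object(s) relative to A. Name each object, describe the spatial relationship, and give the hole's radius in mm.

The subtracted cylinder has r = 236 mm.

A is a house frame. The house frame has a circular hole through its front wall. The hole's radius is 236 mm.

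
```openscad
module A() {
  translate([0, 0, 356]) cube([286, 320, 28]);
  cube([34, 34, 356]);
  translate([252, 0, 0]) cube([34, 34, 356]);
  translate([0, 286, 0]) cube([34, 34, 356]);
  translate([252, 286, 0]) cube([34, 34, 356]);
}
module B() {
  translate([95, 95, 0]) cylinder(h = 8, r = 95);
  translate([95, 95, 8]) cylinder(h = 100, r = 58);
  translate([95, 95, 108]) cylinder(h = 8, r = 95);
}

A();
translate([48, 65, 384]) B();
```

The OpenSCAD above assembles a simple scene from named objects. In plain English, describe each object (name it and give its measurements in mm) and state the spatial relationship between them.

A is a simple wooden stool: a rectangular seat 286 mm (x) by 320 mm (y), 28 mm thick, top face at z = 384 mm, on four square legs, each 34×34 mm in cross-section. The legs rest on z = 0, each flush with a corner of the seat.

B is a spool: two coaxial disc flanges of radius 95 mm and thickness 8 mm, joined by a core cylinder of radius 58 mm and height 100 mm. The lower flange rests on z = 0 and the three cylinders share a vertical axis.

The spool is on top of the stool, centred.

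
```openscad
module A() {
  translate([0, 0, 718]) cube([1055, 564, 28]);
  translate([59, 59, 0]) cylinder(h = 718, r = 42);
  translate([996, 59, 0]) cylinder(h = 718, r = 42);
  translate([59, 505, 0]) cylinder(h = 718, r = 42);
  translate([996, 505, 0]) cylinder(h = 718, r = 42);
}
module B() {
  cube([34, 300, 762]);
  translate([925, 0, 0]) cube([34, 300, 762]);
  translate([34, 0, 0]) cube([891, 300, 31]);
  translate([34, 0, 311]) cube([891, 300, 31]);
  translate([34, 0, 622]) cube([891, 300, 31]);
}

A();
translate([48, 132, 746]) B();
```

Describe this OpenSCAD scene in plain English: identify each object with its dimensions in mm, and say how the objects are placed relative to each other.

A is a table: top 1055 mm (x) × 564 mm (y), 28 mm thick, upper face at z = 746 mm, on four round legs of 84 mm diameter, each leg's bounding box inset 17 mm from the nearest pair of top edges, running from z = 0 to the bottom of the top.

B is a bookshelf 959 mm wide overall, 300 mm deep and 762 mm tall. The two sides are 34 mm thick vertical panels. 3 horizontal shelves of 31 mm thickness span between the inner faces of the sides; the lowest shelf sits on the floor and shelves are stacked with a clear vertical gap of 280 mm between each pair.

The bookshelf is on top of the table, centred.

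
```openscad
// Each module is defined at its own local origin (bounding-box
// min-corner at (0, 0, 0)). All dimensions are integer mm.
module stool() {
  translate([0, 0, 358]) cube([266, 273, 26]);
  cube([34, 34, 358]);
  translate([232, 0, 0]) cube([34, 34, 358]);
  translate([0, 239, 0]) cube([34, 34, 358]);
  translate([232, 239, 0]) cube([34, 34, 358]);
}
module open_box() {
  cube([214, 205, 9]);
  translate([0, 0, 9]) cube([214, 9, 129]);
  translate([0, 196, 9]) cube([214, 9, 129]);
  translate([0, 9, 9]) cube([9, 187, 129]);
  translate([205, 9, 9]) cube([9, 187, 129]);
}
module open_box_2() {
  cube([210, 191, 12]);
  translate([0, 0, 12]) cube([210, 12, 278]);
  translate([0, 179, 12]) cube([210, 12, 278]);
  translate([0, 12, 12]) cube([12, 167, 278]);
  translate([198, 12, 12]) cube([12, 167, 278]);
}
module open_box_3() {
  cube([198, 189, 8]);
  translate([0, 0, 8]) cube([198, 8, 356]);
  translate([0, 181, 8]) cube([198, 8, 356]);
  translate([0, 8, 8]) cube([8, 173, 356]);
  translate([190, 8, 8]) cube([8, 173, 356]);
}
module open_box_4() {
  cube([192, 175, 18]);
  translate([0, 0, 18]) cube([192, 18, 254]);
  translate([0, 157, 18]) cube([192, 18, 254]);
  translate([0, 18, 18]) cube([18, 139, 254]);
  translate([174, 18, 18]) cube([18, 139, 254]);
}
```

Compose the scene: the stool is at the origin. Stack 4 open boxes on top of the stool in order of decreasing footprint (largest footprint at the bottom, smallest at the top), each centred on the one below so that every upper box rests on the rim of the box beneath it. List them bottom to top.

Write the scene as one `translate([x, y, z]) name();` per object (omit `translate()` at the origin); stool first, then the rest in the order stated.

stool();
translate([26, 34, 384]) open_box();
translate([28, 41, 522]) open_box_2();
translate([34, 42, 812]) open_box_3();
translate([37, 49, 1176]) open_box_4();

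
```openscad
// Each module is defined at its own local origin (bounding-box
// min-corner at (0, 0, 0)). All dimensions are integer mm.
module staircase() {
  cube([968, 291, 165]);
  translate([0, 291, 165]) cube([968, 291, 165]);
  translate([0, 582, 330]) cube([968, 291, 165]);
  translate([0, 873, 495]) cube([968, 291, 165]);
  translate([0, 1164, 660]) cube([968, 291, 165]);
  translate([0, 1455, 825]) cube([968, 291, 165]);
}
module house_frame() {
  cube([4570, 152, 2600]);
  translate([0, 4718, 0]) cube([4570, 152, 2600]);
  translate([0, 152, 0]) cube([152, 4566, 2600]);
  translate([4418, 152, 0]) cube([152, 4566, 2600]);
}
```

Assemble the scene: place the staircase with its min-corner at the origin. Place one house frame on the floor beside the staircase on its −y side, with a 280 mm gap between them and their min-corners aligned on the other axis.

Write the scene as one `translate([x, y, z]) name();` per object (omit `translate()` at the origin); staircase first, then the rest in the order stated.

staircase();
translate([0, -5150, 0]) house_frame();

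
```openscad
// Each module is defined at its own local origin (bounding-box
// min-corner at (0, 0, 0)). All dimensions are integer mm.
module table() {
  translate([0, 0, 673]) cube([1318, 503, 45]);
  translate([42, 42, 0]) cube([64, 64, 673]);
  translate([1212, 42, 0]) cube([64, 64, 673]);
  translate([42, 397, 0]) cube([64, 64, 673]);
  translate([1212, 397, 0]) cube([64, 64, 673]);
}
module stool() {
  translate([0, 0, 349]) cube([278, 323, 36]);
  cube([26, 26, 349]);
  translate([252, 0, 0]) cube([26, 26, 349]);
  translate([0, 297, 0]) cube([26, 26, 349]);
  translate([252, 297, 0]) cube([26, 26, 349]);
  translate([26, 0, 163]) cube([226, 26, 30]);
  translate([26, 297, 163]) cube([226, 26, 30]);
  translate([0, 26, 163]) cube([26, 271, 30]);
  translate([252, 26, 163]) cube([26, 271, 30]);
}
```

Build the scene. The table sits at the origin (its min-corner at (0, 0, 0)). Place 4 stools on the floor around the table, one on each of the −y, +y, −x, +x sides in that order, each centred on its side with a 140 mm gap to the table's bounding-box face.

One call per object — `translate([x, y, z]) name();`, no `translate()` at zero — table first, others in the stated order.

table();
translate([520, -463, 0]) stool();
translate([520, 643, 0]) stool();
translate([-418, 90, 0]) stool();
translate([1458, 90, 0]) stool();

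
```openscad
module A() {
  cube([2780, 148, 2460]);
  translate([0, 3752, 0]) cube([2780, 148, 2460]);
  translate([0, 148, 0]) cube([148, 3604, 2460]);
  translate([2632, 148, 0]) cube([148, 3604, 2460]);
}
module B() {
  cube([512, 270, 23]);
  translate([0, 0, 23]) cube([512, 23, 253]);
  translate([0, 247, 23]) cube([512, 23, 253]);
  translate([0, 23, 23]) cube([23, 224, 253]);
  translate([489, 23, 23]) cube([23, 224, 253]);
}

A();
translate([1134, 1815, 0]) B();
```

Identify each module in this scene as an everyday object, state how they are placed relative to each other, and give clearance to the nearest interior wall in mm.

A is a house frame. B is an open box. The open box sits inside the house frame, centred. The clearance to the nearest interior wall is 986 mm.

Clearances: x = 986, y = 1667; minimum 986 mm.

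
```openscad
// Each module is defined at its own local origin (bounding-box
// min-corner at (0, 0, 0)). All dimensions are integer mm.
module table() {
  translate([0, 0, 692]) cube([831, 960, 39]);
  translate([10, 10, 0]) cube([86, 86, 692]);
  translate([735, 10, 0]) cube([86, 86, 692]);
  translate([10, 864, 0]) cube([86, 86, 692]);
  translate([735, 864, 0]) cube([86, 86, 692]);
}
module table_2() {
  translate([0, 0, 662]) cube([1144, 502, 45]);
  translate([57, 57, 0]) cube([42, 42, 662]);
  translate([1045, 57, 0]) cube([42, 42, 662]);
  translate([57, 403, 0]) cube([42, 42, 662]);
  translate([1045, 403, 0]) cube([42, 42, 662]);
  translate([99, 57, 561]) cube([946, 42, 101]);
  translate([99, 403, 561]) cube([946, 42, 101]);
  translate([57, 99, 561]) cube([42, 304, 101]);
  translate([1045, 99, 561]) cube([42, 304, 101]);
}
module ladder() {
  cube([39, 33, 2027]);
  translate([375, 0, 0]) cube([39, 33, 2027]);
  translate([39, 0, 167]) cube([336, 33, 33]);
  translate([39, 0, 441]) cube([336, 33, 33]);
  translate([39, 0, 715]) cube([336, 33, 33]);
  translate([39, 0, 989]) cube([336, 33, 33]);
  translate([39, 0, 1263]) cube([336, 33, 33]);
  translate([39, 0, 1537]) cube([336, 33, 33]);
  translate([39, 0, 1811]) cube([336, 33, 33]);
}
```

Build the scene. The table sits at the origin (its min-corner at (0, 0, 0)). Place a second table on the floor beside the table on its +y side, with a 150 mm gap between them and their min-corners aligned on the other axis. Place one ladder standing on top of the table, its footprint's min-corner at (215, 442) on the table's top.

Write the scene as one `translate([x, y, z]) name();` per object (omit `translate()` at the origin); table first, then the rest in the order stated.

table();
translate([0, 1110, 0]) table_2();
translate([215, 442, 731]) ladder();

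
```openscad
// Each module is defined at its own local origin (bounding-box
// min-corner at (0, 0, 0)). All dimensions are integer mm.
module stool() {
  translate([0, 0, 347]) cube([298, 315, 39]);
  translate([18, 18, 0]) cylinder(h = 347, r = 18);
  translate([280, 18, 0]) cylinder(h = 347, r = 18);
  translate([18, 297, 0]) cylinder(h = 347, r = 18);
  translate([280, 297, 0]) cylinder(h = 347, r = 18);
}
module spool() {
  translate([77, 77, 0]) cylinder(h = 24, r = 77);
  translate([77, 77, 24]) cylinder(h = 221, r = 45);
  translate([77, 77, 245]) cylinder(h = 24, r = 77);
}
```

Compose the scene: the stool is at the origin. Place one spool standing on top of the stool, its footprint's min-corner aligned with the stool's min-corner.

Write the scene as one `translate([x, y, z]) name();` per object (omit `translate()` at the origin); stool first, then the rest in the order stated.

stool();
translate([0, 0, 386]) spool();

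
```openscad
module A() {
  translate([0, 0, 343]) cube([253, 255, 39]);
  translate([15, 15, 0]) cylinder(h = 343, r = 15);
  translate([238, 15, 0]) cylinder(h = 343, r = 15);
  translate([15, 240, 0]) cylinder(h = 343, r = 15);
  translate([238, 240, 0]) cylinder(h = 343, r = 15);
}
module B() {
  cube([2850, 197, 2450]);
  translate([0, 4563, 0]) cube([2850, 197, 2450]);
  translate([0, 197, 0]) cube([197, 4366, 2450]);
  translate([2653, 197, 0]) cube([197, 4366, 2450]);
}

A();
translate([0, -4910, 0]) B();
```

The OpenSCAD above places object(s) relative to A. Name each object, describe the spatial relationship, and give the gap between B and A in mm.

A is a stool. B is a house frame. The house frame is on the floor beside the stool on its −y side. The gap between the house frame and the stool is 150 mm.

The house frame's nearest face is 150 mm from the stool's −y face.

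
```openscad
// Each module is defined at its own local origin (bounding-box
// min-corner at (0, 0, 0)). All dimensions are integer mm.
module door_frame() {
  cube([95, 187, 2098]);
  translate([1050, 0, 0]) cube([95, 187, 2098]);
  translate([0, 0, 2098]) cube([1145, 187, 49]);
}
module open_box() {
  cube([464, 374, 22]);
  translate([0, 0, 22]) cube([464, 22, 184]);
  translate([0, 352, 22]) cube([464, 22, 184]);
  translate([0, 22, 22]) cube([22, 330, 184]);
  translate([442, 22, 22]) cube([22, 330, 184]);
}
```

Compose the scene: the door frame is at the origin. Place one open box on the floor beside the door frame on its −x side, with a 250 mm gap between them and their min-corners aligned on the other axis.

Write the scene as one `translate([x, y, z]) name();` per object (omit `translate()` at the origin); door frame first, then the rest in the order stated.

door_frame();
translate([-714, 0, 0]) open_box();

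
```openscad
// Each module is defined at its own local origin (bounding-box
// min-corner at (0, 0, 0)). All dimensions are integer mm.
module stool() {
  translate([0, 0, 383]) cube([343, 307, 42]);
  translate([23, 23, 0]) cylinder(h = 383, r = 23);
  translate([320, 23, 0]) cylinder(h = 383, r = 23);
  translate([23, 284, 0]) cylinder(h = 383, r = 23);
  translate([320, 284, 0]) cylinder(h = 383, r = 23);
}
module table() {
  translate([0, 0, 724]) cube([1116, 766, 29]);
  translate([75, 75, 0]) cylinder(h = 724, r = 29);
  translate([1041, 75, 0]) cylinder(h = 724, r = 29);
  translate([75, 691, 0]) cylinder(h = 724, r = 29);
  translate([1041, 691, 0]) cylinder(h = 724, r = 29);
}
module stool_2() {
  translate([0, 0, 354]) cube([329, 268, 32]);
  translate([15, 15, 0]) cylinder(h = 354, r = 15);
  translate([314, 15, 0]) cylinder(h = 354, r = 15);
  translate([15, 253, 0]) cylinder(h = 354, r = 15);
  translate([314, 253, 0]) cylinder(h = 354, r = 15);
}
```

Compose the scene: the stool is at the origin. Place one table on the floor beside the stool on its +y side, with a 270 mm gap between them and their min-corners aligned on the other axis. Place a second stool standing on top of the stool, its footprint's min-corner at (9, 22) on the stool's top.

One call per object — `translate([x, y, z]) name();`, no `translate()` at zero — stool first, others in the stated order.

stool();
translate([0, 577, 0]) table();
translate([9, 22, 425]) stool_2();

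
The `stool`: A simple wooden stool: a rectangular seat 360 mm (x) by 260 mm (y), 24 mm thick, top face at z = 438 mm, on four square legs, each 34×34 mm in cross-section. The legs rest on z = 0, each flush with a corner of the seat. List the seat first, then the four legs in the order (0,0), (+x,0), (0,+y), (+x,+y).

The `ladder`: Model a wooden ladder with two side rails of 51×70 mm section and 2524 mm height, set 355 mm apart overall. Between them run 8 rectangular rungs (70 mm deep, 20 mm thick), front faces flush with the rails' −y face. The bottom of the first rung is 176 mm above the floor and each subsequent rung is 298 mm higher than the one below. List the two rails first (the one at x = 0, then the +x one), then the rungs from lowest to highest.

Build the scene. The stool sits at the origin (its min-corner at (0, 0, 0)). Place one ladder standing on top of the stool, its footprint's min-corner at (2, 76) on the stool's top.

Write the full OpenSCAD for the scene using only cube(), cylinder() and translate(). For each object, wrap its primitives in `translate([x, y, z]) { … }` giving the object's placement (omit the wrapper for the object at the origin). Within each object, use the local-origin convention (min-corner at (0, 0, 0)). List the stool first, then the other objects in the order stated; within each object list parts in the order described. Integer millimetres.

translate([0, 0, 414]) cube([360, 260, 24]);
cube([34, 34, 414]);
translate([326, 0, 0]) cube([34, 34, 414]);
translate([0, 226, 0]) cube([34, 34, 414]);
translate([326, 226, 0]) cube([34, 34, 414]);
translate([2, 76, 438]) {
  cube([51, 70, 2524]);
  translate([304, 0, 0]) cube([51, 70, 2524]);
  translate([51, 0, 176]) cube([253, 70, 20]);
  translate([51, 0, 474]) cube([253, 70, 20]);
  translate([51, 0, 772]) cube([253, 70, 20]);
  translate([51, 0, 1070]) cube([253, 70, 20]);
  translate([51, 0, 1368]) cube([253, 70, 20]);
  translate([51, 0, 1666]) cube([253, 70, 20]);
  translate([51, 0, 1964]) cube([253, 70, 20]);
  translate([51, 0, 2262]) cube([253, 70, 20]);
}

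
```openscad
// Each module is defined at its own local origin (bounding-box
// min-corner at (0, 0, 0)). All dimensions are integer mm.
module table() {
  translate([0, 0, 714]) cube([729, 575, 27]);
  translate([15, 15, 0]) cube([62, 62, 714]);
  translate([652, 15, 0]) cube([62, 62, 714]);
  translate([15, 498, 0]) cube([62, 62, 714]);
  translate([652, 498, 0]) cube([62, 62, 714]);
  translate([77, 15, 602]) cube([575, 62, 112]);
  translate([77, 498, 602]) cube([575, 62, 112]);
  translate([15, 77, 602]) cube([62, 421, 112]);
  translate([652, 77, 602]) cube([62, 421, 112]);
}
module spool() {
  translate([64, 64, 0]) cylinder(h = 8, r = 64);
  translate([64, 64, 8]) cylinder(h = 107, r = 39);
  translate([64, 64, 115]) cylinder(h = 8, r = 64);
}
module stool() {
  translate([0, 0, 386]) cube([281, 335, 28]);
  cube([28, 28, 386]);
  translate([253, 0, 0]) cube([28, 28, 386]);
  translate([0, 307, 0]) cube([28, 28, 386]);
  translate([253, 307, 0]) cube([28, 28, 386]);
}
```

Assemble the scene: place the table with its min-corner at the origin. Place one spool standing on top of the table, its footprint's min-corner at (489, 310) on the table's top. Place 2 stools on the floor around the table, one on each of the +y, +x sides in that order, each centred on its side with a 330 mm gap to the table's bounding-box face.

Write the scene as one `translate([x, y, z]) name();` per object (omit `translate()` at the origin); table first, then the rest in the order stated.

table();
translate([489, 310, 741]) spool();
translate([224, 905, 0]) stool();
translate([1059, 120, 0]) stool();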